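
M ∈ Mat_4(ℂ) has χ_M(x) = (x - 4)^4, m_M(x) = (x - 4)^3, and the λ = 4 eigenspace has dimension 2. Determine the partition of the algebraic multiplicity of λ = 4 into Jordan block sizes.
Block sizes for λ = 4: [3, 1]

Step 1 — from the characteristic polynomial, algebraic multiplicity of λ = 4 is 4. From dim ker(M − (4)·I) = 2, there are exactly 2 Jordan blocks for λ = 4.
Step 2 — from the minimal polynomial, the factor (x − 4)^3 tells us the largest block for λ = 4 has size 3.
Step 3 — with total size 4, 2 blocks, and largest block 3, the block sizes (in nonincreasing order) are [3, 1].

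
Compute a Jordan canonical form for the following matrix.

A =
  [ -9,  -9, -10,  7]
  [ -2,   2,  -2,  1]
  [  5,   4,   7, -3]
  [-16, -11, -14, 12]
J_2(3) ⊕ J_2(3)

The characteristic polynomial is
  det(x·I − A) = x^4 - 12*x^3 + 54*x^2 - 108*x + 81 = (x - 3)^4

Eigenvalues and multiplicities (the geometric multiplicity of λ is n − rank(A − λI), which equals the number of Jordan blocks for λ):
  λ = 3: algebraic multiplicity = 4, geometric multiplicity = 2

Determining the block sizes for each eigenvalue:
  λ = 3: with am = 4 and gm = 2, the partition is not yet determined (e.g. several partitions of 4 into 2 parts exist). Let N = A − (3)·I. Computing rank(N^1) = 2, rank(N^2) = 0; the number of blocks of size ≥ j is rank(N^{j−1}) − rank(N^j), giving [2, 2]. So we have 2 block(s) of size 2 → block sizes [2, 2]

Assembling the blocks gives a Jordan form
J =
  [3, 1, 0, 0]
  [0, 3, 0, 0]
  [0, 0, 3, 1]
  [0, 0, 0, 3]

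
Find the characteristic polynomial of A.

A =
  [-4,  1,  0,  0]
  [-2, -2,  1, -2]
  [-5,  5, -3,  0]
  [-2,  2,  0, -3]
x^4 + 12*x^3 + 54*x^2 + 108*x + 81

Expanding det(x·I − A) (e.g. by cofactor expansion or by noting that A is similar to its Jordan form J, which has the same characteristic polynomial as A) gives
  χ_A(x) = x^4 + 12*x^3 + 54*x^2 + 108*x + 81
which factors as (x + 3)^4. The eigenvalues (with algebraic multiplicities) are λ = -3 with multiplicity 4.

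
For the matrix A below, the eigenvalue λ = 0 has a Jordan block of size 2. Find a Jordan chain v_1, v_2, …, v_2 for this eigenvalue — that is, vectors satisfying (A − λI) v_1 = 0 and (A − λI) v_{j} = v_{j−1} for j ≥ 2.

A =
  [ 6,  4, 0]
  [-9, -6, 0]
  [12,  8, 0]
A Jordan chain for λ = 0 of length 2:
v_1 = (6, -9, 12)ᵀ
v_2 = (1, 0, 0)ᵀ

Let N = A − (0)·I. We want v_2 with N^2 v_2 = 0 but N^1 v_2 ≠ 0; then v_{j-1} := N · v_j for j = 2, …, 2.

Pick v_2 = (1, 0, 0)ᵀ.
Then v_1 = N · v_2 = (6, -9, 12)ᵀ.

Sanity check: (A − (0)·I) v_1 = (0, 0, 0)ᵀ = 0. ✓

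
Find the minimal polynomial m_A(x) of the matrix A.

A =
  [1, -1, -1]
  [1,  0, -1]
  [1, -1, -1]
x^3

The characteristic polynomial is χ_A(x) = x^3, so the eigenvalues are known. The minimal polynomial is
  m_A(x) = Π_λ (x − λ)^{k_λ}
where k_λ is the size of the *largest* Jordan block for λ (equivalently, the smallest k with (A − λI)^k v = 0 for every generalised eigenvector v of λ).

  λ = 0: largest Jordan block has size 3, contributing (x − 0)^3

So m_A(x) = x^3 = x^3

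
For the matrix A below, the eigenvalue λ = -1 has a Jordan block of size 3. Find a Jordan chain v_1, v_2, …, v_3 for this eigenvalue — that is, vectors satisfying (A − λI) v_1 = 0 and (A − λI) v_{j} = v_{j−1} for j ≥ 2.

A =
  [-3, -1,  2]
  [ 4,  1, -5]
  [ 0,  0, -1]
A Jordan chain for λ = -1 of length 3:
v_1 = (1, -2, 0)ᵀ
v_2 = (2, -5, 0)ᵀ
v_3 = (0, 0, 1)ᵀ

Let N = A − (-1)·I. We want v_3 with N^3 v_3 = 0 but N^2 v_3 ≠ 0; then v_{j-1} := N · v_j for j = 3, …, 2.

Pick v_3 = (0, 0, 1)ᵀ.
Then v_2 = N · v_3 = (2, -5, 0)ᵀ.
Then v_1 = N · v_2 = (1, -2, 0)ᵀ.

Sanity check: (A − (-1)·I) v_1 = (0, 0, 0)ᵀ = 0. ✓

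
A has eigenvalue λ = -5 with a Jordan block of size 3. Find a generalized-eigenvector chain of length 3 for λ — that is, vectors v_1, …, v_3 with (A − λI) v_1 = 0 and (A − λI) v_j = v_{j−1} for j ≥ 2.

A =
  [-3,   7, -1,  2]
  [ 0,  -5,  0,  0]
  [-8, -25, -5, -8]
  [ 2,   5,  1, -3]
A Jordan chain for λ = -5 of length 3:
v_1 = (-1, 0, 0, 1)ᵀ
v_2 = (-1, 0, 1, 1)ᵀ
v_3 = (3, -1, 0, 0)ᵀ

Let N = A − (-5)·I. We want v_3 with N^3 v_3 = 0 but N^2 v_3 ≠ 0; then v_{j-1} := N · v_j for j = 3, …, 2.

Pick v_3 = (3, -1, 0, 0)ᵀ.
Then v_2 = N · v_3 = (-1, 0, 1, 1)ᵀ.
Then v_1 = N · v_2 = (-1, 0, 0, 1)ᵀ.

Sanity check: (A − (-5)·I) v_1 = (0, 0, 0, 0)ᵀ = 0. ✓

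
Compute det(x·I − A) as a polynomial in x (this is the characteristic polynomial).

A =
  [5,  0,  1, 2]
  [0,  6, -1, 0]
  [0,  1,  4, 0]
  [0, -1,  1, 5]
x^4 - 20*x^3 + 150*x^2 - 500*x + 625

Expanding det(x·I − A) (e.g. by cofactor expansion or by noting that A is similar to its Jordan form J, which has the same characteristic polynomial as A) gives
  χ_A(x) = x^4 - 20*x^3 + 150*x^2 - 500*x + 625
which factors as (x - 5)^4. The eigenvalues (with algebraic multiplicities) are λ = 5 with multiplicity 4.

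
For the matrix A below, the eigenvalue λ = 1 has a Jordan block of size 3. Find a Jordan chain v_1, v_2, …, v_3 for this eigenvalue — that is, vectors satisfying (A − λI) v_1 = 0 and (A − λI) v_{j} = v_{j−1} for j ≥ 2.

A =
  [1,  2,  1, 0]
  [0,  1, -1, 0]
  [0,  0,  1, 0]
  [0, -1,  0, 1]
A Jordan chain for λ = 1 of length 3:
v_1 = (-2, 0, 0, 1)ᵀ
v_2 = (1, -1, 0, 0)ᵀ
v_3 = (0, 0, 1, 0)ᵀ

Let N = A − (1)·I. We want v_3 with N^3 v_3 = 0 but N^2 v_3 ≠ 0; then v_{j-1} := N · v_j for j = 3, …, 2.

Pick v_3 = (0, 0, 1, 0)ᵀ.
Then v_2 = N · v_3 = (1, -1, 0, 0)ᵀ.
Then v_1 = N · v_2 = (-2, 0, 0, 1)ᵀ.

Sanity check: (A − (1)·I) v_1 = (0, 0, 0, 0)ᵀ = 0. ✓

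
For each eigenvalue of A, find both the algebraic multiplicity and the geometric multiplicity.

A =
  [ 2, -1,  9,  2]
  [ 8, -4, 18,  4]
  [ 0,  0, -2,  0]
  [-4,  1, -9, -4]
λ = -2: alg = 4, geom = 3

Step 1 — factor the characteristic polynomial to read off the algebraic multiplicities:
  χ_A(x) = (x + 2)^4

Step 2 — compute geometric multiplicities via the rank-nullity identity g(λ) = n − rank(A − λI):
  rank(A − (-2)·I) = 1, so dim ker(A − (-2)·I) = n − 1 = 3

Summary:
  λ = -2: algebraic multiplicity = 4, geometric multiplicity = 3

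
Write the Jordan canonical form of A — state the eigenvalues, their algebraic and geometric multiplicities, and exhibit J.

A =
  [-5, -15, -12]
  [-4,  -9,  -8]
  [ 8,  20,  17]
J_2(1) ⊕ J_1(1)

The characteristic polynomial is
  det(x·I − A) = x^3 - 3*x^2 + 3*x - 1 = (x - 1)^3

Eigenvalues and multiplicities (the geometric multiplicity of λ is n − rank(A − λI), which equals the number of Jordan blocks for λ):
  λ = 1: algebraic multiplicity = 3, geometric multiplicity = 2

Determining the block sizes for each eigenvalue:
  λ = 1: 2 blocks summing to 3 forces exactly one block of size 2 and the rest size 1 → block sizes [2, 1]

Assembling the blocks gives a Jordan form
J =
  [1, 1, 0]
  [0, 1, 0]
  [0, 0, 1]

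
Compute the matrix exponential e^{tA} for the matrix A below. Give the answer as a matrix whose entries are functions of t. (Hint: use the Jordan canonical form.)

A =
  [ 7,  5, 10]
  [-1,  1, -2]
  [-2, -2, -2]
e^{tA} =
  [5*t*exp(2*t) + exp(2*t), 5*t*exp(2*t), 10*t*exp(2*t)]
  [-t*exp(2*t), -t*exp(2*t) + exp(2*t), -2*t*exp(2*t)]
  [-2*t*exp(2*t), -2*t*exp(2*t), -4*t*exp(2*t) + exp(2*t)]

Strategy: write A = P · J · P⁻¹ where J is a Jordan canonical form, so e^{tA} = P · e^{tJ} · P⁻¹, and e^{tJ} can be computed block-by-block.

A has Jordan form
J =
  [2, 1, 0]
  [0, 2, 0]
  [0, 0, 2]
(up to reordering of blocks).

Per-block formulas:
  For a 1×1 block at λ = 2: exp(t · [2]) = [e^(2t)].
  For a 2×2 Jordan block J_2(2): exp(t · J_2(2)) = e^(2t)·(I + t·N), where N is the 2×2 nilpotent shift.

After assembling e^{tJ} and conjugating by P, we get:

e^{tA} =
  [5*t*exp(2*t) + exp(2*t), 5*t*exp(2*t), 10*t*exp(2*t)]
  [-t*exp(2*t), -t*exp(2*t) + exp(2*t), -2*t*exp(2*t)]
  [-2*t*exp(2*t), -2*t*exp(2*t), -4*t*exp(2*t) + exp(2*t)]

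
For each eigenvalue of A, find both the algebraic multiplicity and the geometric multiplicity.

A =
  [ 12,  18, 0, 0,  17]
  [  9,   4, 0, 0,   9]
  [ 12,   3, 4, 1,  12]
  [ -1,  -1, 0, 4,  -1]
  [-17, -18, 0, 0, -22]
λ = -5: alg = 2, geom = 1; λ = 4: alg = 3, geom = 1

Step 1 — factor the characteristic polynomial to read off the algebraic multiplicities:
  χ_A(x) = (x - 4)^3*(x + 5)^2

Step 2 — compute geometric multiplicities via the rank-nullity identity g(λ) = n − rank(A − λI):
  rank(A − (-5)·I) = 4, so dim ker(A − (-5)·I) = n − 4 = 1
  rank(A − (4)·I) = 4, so dim ker(A − (4)·I) = n − 4 = 1

Summary:
  λ = -5: algebraic multiplicity = 2, geometric multiplicity = 1
  λ = 4: algebraic multiplicity = 3, geometric multiplicity = 1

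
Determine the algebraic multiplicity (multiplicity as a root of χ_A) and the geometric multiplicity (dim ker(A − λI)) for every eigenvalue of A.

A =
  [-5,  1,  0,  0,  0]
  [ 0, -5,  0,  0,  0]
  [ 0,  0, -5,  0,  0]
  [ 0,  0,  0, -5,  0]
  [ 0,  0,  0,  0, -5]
λ = -5: alg = 5, geom = 4

Step 1 — factor the characteristic polynomial to read off the algebraic multiplicities:
  χ_A(x) = (x + 5)^5

Step 2 — compute geometric multiplicities via the rank-nullity identity g(λ) = n − rank(A − λI):
  rank(A − (-5)·I) = 1, so dim ker(A − (-5)·I) = n − 1 = 4

Summary:
  λ = -5: algebraic multiplicity = 5, geometric multiplicity = 4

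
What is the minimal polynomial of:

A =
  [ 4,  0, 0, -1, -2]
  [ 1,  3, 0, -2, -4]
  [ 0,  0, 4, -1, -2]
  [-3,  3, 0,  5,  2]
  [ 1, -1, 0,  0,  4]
x^3 - 12*x^2 + 48*x - 64

The characteristic polynomial is χ_A(x) = (x - 4)^5, so the eigenvalues are known. The minimal polynomial is
  m_A(x) = Π_λ (x − λ)^{k_λ}
where k_λ is the size of the *largest* Jordan block for λ (equivalently, the smallest k with (A − λI)^k v = 0 for every generalised eigenvector v of λ).

  λ = 4: largest Jordan block has size 3, contributing (x − 4)^3

So m_A(x) = (x - 4)^3 = x^3 - 12*x^2 + 48*x - 64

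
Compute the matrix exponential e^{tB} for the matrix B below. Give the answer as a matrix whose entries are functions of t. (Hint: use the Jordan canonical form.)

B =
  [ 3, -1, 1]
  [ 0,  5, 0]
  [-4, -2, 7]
e^{tB} =
  [-2*t*exp(5*t) + exp(5*t), -t*exp(5*t), t*exp(5*t)]
  [0, exp(5*t), 0]
  [-4*t*exp(5*t), -2*t*exp(5*t), 2*t*exp(5*t) + exp(5*t)]

Strategy: write B = P · J · P⁻¹ where J is a Jordan canonical form, so e^{tB} = P · e^{tJ} · P⁻¹, and e^{tJ} can be computed block-by-block.

B has Jordan form
J =
  [5, 1, 0]
  [0, 5, 0]
  [0, 0, 5]
(up to reordering of blocks).

Per-block formulas:
  For a 2×2 Jordan block J_2(5): exp(t · J_2(5)) = e^(5t)·(I + t·N), where N is the 2×2 nilpotent shift.
  For a 1×1 block at λ = 5: exp(t · [5]) = [e^(5t)].

After assembling e^{tJ} and conjugating by P, we get:

e^{tB} =
  [-2*t*exp(5*t) + exp(5*t), -t*exp(5*t), t*exp(5*t)]
  [0, exp(5*t), 0]
  [-4*t*exp(5*t), -2*t*exp(5*t), 2*t*exp(5*t) + exp(5*t)]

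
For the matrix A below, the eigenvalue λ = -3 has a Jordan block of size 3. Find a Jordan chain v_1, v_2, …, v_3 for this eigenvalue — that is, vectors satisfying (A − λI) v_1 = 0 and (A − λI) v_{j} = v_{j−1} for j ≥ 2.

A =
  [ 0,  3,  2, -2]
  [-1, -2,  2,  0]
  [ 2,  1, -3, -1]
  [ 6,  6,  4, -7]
A Jordan chain for λ = -3 of length 3:
v_1 = (-2, 0, -1, -4)ᵀ
v_2 = (3, -1, 2, 6)ᵀ
v_3 = (1, 0, 0, 0)ᵀ

Let N = A − (-3)·I. We want v_3 with N^3 v_3 = 0 but N^2 v_3 ≠ 0; then v_{j-1} := N · v_j for j = 3, …, 2.

Pick v_3 = (1, 0, 0, 0)ᵀ.
Then v_2 = N · v_3 = (3, -1, 2, 6)ᵀ.
Then v_1 = N · v_2 = (-2, 0, -1, -4)ᵀ.

Sanity check: (A − (-3)·I) v_1 = (0, 0, 0, 0)ᵀ = 0. ✓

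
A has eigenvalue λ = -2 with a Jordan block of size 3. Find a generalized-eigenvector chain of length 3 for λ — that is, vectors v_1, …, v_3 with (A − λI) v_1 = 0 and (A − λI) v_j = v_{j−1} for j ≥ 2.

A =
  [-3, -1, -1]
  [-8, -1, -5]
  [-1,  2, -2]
A Jordan chain for λ = -2 of length 3:
v_1 = (10, 5, -15)ᵀ
v_2 = (-1, -8, -1)ᵀ
v_3 = (1, 0, 0)ᵀ

Let N = A − (-2)·I. We want v_3 with N^3 v_3 = 0 but N^2 v_3 ≠ 0; then v_{j-1} := N · v_j for j = 3, …, 2.

Pick v_3 = (1, 0, 0)ᵀ.
Then v_2 = N · v_3 = (-1, -8, -1)ᵀ.
Then v_1 = N · v_2 = (10, 5, -15)ᵀ.

Sanity check: (A − (-2)·I) v_1 = (0, 0, 0)ᵀ = 0. ✓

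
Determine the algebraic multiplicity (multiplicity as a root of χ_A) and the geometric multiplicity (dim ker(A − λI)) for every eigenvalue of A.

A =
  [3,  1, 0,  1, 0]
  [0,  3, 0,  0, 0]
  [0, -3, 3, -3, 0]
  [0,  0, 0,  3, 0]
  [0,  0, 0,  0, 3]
λ = 3: alg = 5, geom = 4

Step 1 — factor the characteristic polynomial to read off the algebraic multiplicities:
  χ_A(x) = (x - 3)^5

Step 2 — compute geometric multiplicities via the rank-nullity identity g(λ) = n − rank(A − λI):
  rank(A − (3)·I) = 1, so dim ker(A − (3)·I) = n − 1 = 4

Summary:
  λ = 3: algebraic multiplicity = 5, geometric multiplicity = 4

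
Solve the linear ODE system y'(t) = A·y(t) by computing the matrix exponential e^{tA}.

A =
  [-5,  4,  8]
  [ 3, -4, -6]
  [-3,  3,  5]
e^{tA} =
  [-3*exp(-t) + 4*exp(-2*t), 4*exp(-t) - 4*exp(-2*t), 8*exp(-t) - 8*exp(-2*t)]
  [3*exp(-t) - 3*exp(-2*t), -2*exp(-t) + 3*exp(-2*t), -6*exp(-t) + 6*exp(-2*t)]
  [-3*exp(-t) + 3*exp(-2*t), 3*exp(-t) - 3*exp(-2*t), 7*exp(-t) - 6*exp(-2*t)]

Strategy: write A = P · J · P⁻¹ where J is a Jordan canonical form, so e^{tA} = P · e^{tJ} · P⁻¹, and e^{tJ} can be computed block-by-block.

A has Jordan form
J =
  [-2,  0,  0]
  [ 0, -1,  0]
  [ 0,  0, -1]
(up to reordering of blocks).

Per-block formulas:
  For a 1×1 block at λ = -2: exp(t · [-2]) = [e^(-2t)].
  For a 1×1 block at λ = -1: exp(t · [-1]) = [e^(-1t)].

After assembling e^{tJ} and conjugating by P, we get:

e^{tA} =
  [-3*exp(-t) + 4*exp(-2*t), 4*exp(-t) - 4*exp(-2*t), 8*exp(-t) - 8*exp(-2*t)]
  [3*exp(-t) - 3*exp(-2*t), -2*exp(-t) + 3*exp(-2*t), -6*exp(-t) + 6*exp(-2*t)]
  [-3*exp(-t) + 3*exp(-2*t), 3*exp(-t) - 3*exp(-2*t), 7*exp(-t) - 6*exp(-2*t)]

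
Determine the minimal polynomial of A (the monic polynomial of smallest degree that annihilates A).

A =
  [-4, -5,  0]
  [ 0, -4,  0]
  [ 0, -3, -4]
x^2 + 8*x + 16

The characteristic polynomial is χ_A(x) = (x + 4)^3, so the eigenvalues are known. The minimal polynomial is
  m_A(x) = Π_λ (x − λ)^{k_λ}
where k_λ is the size of the *largest* Jordan block for λ (equivalently, the smallest k with (A − λI)^k v = 0 for every generalised eigenvector v of λ).

  λ = -4: largest Jordan block has size 2, contributing (x + 4)^2

So m_A(x) = (x + 4)^2 = x^2 + 8*x + 16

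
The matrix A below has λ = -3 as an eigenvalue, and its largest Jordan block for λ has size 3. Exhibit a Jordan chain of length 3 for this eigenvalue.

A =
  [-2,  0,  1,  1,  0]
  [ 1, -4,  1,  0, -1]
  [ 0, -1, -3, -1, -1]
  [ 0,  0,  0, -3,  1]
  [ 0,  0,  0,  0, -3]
A Jordan chain for λ = -3 of length 3:
v_1 = (1, 0, -1, 0, 0)ᵀ
v_2 = (1, 1, 0, 0, 0)ᵀ
v_3 = (1, 0, 0, 0, 0)ᵀ

Let N = A − (-3)·I. We want v_3 with N^3 v_3 = 0 but N^2 v_3 ≠ 0; then v_{j-1} := N · v_j for j = 3, …, 2.

Pick v_3 = (1, 0, 0, 0, 0)ᵀ.
Then v_2 = N · v_3 = (1, 1, 0, 0, 0)ᵀ.
Then v_1 = N · v_2 = (1, 0, -1, 0, 0)ᵀ.

Sanity check: (A − (-3)·I) v_1 = (0, 0, 0, 0, 0)ᵀ = 0. ✓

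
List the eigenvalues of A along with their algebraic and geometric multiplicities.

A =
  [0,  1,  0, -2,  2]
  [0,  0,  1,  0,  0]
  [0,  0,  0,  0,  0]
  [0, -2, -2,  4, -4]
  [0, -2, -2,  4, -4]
λ = 0: alg = 5, geom = 3

Step 1 — factor the characteristic polynomial to read off the algebraic multiplicities:
  χ_A(x) = x^5

Step 2 — compute geometric multiplicities via the rank-nullity identity g(λ) = n − rank(A − λI):
  rank(A − (0)·I) = 2, so dim ker(A − (0)·I) = n − 2 = 3

Summary:
  λ = 0: algebraic multiplicity = 5, geometric multiplicity = 3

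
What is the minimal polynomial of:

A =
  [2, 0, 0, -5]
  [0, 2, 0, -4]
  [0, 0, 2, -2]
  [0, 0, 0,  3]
x^2 - 5*x + 6

The characteristic polynomial is χ_A(x) = (x - 3)*(x - 2)^3, so the eigenvalues are known. The minimal polynomial is
  m_A(x) = Π_λ (x − λ)^{k_λ}
where k_λ is the size of the *largest* Jordan block for λ (equivalently, the smallest k with (A − λI)^k v = 0 for every generalised eigenvector v of λ).

  λ = 2: largest Jordan block has size 1, contributing (x − 2)
  λ = 3: largest Jordan block has size 1, contributing (x − 3)

So m_A(x) = (x - 3)*(x - 2) = x^2 - 5*x + 6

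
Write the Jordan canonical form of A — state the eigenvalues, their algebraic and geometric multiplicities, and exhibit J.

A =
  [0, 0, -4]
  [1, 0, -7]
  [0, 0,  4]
J_2(0) ⊕ J_1(4)

The characteristic polynomial is
  det(x·I − A) = x^3 - 4*x^2 = x^2*(x - 4)

Eigenvalues and multiplicities (the geometric multiplicity of λ is n − rank(A − λI), which equals the number of Jordan blocks for λ):
  λ = 0: algebraic multiplicity = 2, geometric multiplicity = 1
  λ = 4: algebraic multiplicity = 1, geometric multiplicity = 1

Determining the block sizes for each eigenvalue:
  λ = 0: one block (gm = 1), so the single block has size am = 2 → block sizes [2]
  λ = 4: one block (gm = 1), so the single block has size am = 1 → block sizes [1]

Assembling the blocks gives a Jordan form
J =
  [0, 1, 0]
  [0, 0, 0]
  [0, 0, 4]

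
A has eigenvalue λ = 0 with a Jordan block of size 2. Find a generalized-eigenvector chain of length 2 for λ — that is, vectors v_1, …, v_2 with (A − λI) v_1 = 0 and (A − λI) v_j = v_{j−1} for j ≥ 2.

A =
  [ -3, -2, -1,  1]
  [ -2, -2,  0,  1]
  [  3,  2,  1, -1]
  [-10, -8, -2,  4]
A Jordan chain for λ = 0 of length 2:
v_1 = (-3, -2, 3, -10)ᵀ
v_2 = (1, 0, 0, 0)ᵀ

Let N = A − (0)·I. We want v_2 with N^2 v_2 = 0 but N^1 v_2 ≠ 0; then v_{j-1} := N · v_j for j = 2, …, 2.

Pick v_2 = (1, 0, 0, 0)ᵀ.
Then v_1 = N · v_2 = (-3, -2, 3, -10)ᵀ.

Sanity check: (A − (0)·I) v_1 = (0, 0, 0, 0)ᵀ = 0. ✓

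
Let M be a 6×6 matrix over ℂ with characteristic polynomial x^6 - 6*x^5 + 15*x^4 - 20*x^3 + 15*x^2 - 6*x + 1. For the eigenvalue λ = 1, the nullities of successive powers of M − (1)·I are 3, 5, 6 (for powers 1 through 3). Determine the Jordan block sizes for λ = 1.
Block sizes for λ = 1: [3, 2, 1]

From the dimensions of kernels of powers, the number of Jordan blocks of size at least j is d_j − d_{j−1} where d_j = dim ker(N^j) (with d_0 = 0). Computing the differences gives [3, 2, 1].
The number of blocks of size exactly k is (#blocks of size ≥ k) − (#blocks of size ≥ k + 1), so the partition is: 1 block(s) of size 1, 1 block(s) of size 2, 1 block(s) of size 3.
In nonincreasing order the block sizes are [3, 2, 1].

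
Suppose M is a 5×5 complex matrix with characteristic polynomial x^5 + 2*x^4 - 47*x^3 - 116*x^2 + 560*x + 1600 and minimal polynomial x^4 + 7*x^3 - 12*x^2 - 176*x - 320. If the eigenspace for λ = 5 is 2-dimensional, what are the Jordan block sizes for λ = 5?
Block sizes for λ = 5: [1, 1]

Step 1 — from the characteristic polynomial, algebraic multiplicity of λ = 5 is 2. From dim ker(M − (5)·I) = 2, there are exactly 2 Jordan blocks for λ = 5.
Step 2 — from the minimal polynomial, the factor (x − 5) tells us the largest block for λ = 5 has size 1.
Step 3 — with total size 2, 2 blocks, and largest block 1, the block sizes (in nonincreasing order) are [1, 1].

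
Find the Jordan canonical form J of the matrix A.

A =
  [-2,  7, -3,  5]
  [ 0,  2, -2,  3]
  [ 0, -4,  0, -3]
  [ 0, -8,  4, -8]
J_2(-2) ⊕ J_2(-2)

The characteristic polynomial is
  det(x·I − A) = x^4 + 8*x^3 + 24*x^2 + 32*x + 16 = (x + 2)^4

Eigenvalues and multiplicities (the geometric multiplicity of λ is n − rank(A − λI), which equals the number of Jordan blocks for λ):
  λ = -2: algebraic multiplicity = 4, geometric multiplicity = 2

Determining the block sizes for each eigenvalue:
  λ = -2: with am = 4 and gm = 2, the partition is not yet determined (e.g. several partitions of 4 into 2 parts exist). Let N = A − (-2)·I. Computing rank(N^1) = 2, rank(N^2) = 0; the number of blocks of size ≥ j is rank(N^{j−1}) − rank(N^j), giving [2, 2]. So we have 2 block(s) of size 2 → block sizes [2, 2]

Assembling the blocks gives a Jordan form
J =
  [-2,  1,  0,  0]
  [ 0, -2,  0,  0]
  [ 0,  0, -2,  1]
  [ 0,  0,  0, -2]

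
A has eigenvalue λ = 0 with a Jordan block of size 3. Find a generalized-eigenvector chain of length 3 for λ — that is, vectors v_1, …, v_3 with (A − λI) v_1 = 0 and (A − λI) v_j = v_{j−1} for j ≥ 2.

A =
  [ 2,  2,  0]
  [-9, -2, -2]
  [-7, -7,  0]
A Jordan chain for λ = 0 of length 3:
v_1 = (-14, 14, 49)ᵀ
v_2 = (2, -9, -7)ᵀ
v_3 = (1, 0, 0)ᵀ

Let N = A − (0)·I. We want v_3 with N^3 v_3 = 0 but N^2 v_3 ≠ 0; then v_{j-1} := N · v_j for j = 3, …, 2.

Pick v_3 = (1, 0, 0)ᵀ.
Then v_2 = N · v_3 = (2, -9, -7)ᵀ.
Then v_1 = N · v_2 = (-14, 14, 49)ᵀ.

Sanity check: (A − (0)·I) v_1 = (0, 0, 0)ᵀ = 0. ✓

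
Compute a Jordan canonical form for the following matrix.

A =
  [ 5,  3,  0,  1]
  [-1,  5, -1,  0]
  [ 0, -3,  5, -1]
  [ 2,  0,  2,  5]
J_3(5) ⊕ J_1(5)

The characteristic polynomial is
  det(x·I − A) = x^4 - 20*x^3 + 150*x^2 - 500*x + 625 = (x - 5)^4

Eigenvalues and multiplicities (the geometric multiplicity of λ is n − rank(A − λI), which equals the number of Jordan blocks for λ):
  λ = 5: algebraic multiplicity = 4, geometric multiplicity = 2

Determining the block sizes for each eigenvalue:
  λ = 5: with am = 4 and gm = 2, the partition is not yet determined (e.g. several partitions of 4 into 2 parts exist). Let N = A − (5)·I. Computing rank(N^1) = 2, rank(N^2) = 1, rank(N^3) = 0; the number of blocks of size ≥ j is rank(N^{j−1}) − rank(N^j), giving [2, 1, 1]. So we have 1 block(s) of size 3, 1 block(s) of size 1 → block sizes [3, 1]

Assembling the blocks gives a Jordan form
J =
  [5, 1, 0, 0]
  [0, 5, 1, 0]
  [0, 0, 5, 0]
  [0, 0, 0, 5]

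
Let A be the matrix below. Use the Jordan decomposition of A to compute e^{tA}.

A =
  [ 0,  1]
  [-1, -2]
e^{tA} =
  [t*exp(-t) + exp(-t), t*exp(-t)]
  [-t*exp(-t), -t*exp(-t) + exp(-t)]

Strategy: write A = P · J · P⁻¹ where J is a Jordan canonical form, so e^{tA} = P · e^{tJ} · P⁻¹, and e^{tJ} can be computed block-by-block.

A has Jordan form
J =
  [-1,  1]
  [ 0, -1]
(up to reordering of blocks).

Per-block formulas:
  For a 2×2 Jordan block J_2(-1): exp(t · J_2(-1)) = e^(-1t)·(I + t·N), where N is the 2×2 nilpotent shift.

After assembling e^{tJ} and conjugating by P, we get:

e^{tA} =
  [t*exp(-t) + exp(-t), t*exp(-t)]
  [-t*exp(-t), -t*exp(-t) + exp(-t)]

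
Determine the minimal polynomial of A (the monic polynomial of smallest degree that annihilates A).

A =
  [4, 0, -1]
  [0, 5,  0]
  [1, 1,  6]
x^3 - 15*x^2 + 75*x - 125

The characteristic polynomial is χ_A(x) = (x - 5)^3, so the eigenvalues are known. The minimal polynomial is
  m_A(x) = Π_λ (x − λ)^{k_λ}
where k_λ is the size of the *largest* Jordan block for λ (equivalently, the smallest k with (A − λI)^k v = 0 for every generalised eigenvector v of λ).

  λ = 5: largest Jordan block has size 3, contributing (x − 5)^3

So m_A(x) = (x - 5)^3 = x^3 - 15*x^2 + 75*x - 125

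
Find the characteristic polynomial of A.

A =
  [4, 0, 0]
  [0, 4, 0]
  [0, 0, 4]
x^3 - 12*x^2 + 48*x - 64

Expanding det(x·I − A) (e.g. by cofactor expansion or by noting that A is similar to its Jordan form J, which has the same characteristic polynomial as A) gives
  χ_A(x) = x^3 - 12*x^2 + 48*x - 64
which factors as (x - 4)^3. The eigenvalues (with algebraic multiplicities) are λ = 4 with multiplicity 3.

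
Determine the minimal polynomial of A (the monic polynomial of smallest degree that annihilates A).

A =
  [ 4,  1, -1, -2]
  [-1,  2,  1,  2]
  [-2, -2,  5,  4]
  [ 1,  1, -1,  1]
x^2 - 6*x + 9

The characteristic polynomial is χ_A(x) = (x - 3)^4, so the eigenvalues are known. The minimal polynomial is
  m_A(x) = Π_λ (x − λ)^{k_λ}
where k_λ is the size of the *largest* Jordan block for λ (equivalently, the smallest k with (A − λI)^k v = 0 for every generalised eigenvector v of λ).

  λ = 3: largest Jordan block has size 2, contributing (x − 3)^2

So m_A(x) = (x - 3)^2 = x^2 - 6*x + 9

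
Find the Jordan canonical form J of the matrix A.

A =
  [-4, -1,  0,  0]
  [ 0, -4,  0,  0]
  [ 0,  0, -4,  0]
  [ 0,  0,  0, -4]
J_2(-4) ⊕ J_1(-4) ⊕ J_1(-4)

The characteristic polynomial is
  det(x·I − A) = x^4 + 16*x^3 + 96*x^2 + 256*x + 256 = (x + 4)^4

Eigenvalues and multiplicities (the geometric multiplicity of λ is n − rank(A − λI), which equals the number of Jordan blocks for λ):
  λ = -4: algebraic multiplicity = 4, geometric multiplicity = 3

Determining the block sizes for each eigenvalue:
  λ = -4: 3 blocks summing to 4 forces exactly one block of size 2 and the rest size 1 → block sizes [2, 1, 1]

Assembling the blocks gives a Jordan form
J =
  [-4,  1,  0,  0]
  [ 0, -4,  0,  0]
  [ 0,  0, -4,  0]
  [ 0,  0,  0, -4]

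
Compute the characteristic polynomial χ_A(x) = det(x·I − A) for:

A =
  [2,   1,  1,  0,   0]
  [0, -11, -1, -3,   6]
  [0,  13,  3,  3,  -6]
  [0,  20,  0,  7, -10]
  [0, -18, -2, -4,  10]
x^5 - 11*x^4 + 48*x^3 - 104*x^2 + 112*x - 48

Expanding det(x·I − A) (e.g. by cofactor expansion or by noting that A is similar to its Jordan form J, which has the same characteristic polynomial as A) gives
  χ_A(x) = x^5 - 11*x^4 + 48*x^3 - 104*x^2 + 112*x - 48
which factors as (x - 3)*(x - 2)^4. The eigenvalues (with algebraic multiplicities) are λ = 2 with multiplicity 4, λ = 3 with multiplicity 1.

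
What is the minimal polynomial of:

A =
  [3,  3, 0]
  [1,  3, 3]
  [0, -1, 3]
x^3 - 9*x^2 + 27*x - 27

The characteristic polynomial is χ_A(x) = (x - 3)^3, so the eigenvalues are known. The minimal polynomial is
  m_A(x) = Π_λ (x − λ)^{k_λ}
where k_λ is the size of the *largest* Jordan block for λ (equivalently, the smallest k with (A − λI)^k v = 0 for every generalised eigenvector v of λ).

  λ = 3: largest Jordan block has size 3, contributing (x − 3)^3

So m_A(x) = (x - 3)^3 = x^3 - 9*x^2 + 27*x - 27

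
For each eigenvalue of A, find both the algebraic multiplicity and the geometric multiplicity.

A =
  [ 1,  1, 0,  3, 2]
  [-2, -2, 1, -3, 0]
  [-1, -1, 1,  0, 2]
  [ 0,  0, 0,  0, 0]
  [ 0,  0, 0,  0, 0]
λ = 0: alg = 5, geom = 3

Step 1 — factor the characteristic polynomial to read off the algebraic multiplicities:
  χ_A(x) = x^5

Step 2 — compute geometric multiplicities via the rank-nullity identity g(λ) = n − rank(A − λI):
  rank(A − (0)·I) = 2, so dim ker(A − (0)·I) = n − 2 = 3

Summary:
  λ = 0: algebraic multiplicity = 5, geometric multiplicity = 3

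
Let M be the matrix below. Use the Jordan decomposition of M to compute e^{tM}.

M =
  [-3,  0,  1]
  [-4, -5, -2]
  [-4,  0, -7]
e^{tM} =
  [2*t*exp(-5*t) + exp(-5*t), 0, t*exp(-5*t)]
  [-4*t*exp(-5*t), exp(-5*t), -2*t*exp(-5*t)]
  [-4*t*exp(-5*t), 0, -2*t*exp(-5*t) + exp(-5*t)]

Strategy: write M = P · J · P⁻¹ where J is a Jordan canonical form, so e^{tM} = P · e^{tJ} · P⁻¹, and e^{tJ} can be computed block-by-block.

M has Jordan form
J =
  [-5,  1,  0]
  [ 0, -5,  0]
  [ 0,  0, -5]
(up to reordering of blocks).

Per-block formulas:
  For a 1×1 block at λ = -5: exp(t · [-5]) = [e^(-5t)].
  For a 2×2 Jordan block J_2(-5): exp(t · J_2(-5)) = e^(-5t)·(I + t·N), where N is the 2×2 nilpotent shift.

After assembling e^{tJ} and conjugating by P, we get:

e^{tM} =
  [2*t*exp(-5*t) + exp(-5*t), 0, t*exp(-5*t)]
  [-4*t*exp(-5*t), exp(-5*t), -2*t*exp(-5*t)]
  [-4*t*exp(-5*t), 0, -2*t*exp(-5*t) + exp(-5*t)]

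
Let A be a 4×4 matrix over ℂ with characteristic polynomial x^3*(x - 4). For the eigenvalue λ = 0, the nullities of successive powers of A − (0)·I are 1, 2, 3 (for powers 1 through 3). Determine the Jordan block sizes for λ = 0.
Block sizes for λ = 0: [3]

From the dimensions of kernels of powers, the number of Jordan blocks of size at least j is d_j − d_{j−1} where d_j = dim ker(N^j) (with d_0 = 0). Computing the differences gives [1, 1, 1].
The number of blocks of size exactly k is (#blocks of size ≥ k) − (#blocks of size ≥ k + 1), so the partition is: 1 block(s) of size 3.
In nonincreasing order the block sizes are [3].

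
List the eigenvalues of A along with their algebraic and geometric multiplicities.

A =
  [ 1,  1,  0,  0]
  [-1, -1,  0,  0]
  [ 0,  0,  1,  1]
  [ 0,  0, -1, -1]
λ = 0: alg = 4, geom = 2

Step 1 — factor the characteristic polynomial to read off the algebraic multiplicities:
  χ_A(x) = x^4

Step 2 — compute geometric multiplicities via the rank-nullity identity g(λ) = n − rank(A − λI):
  rank(A − (0)·I) = 2, so dim ker(A − (0)·I) = n − 2 = 2

Summary:
  λ = 0: algebraic multiplicity = 4, geometric multiplicity = 2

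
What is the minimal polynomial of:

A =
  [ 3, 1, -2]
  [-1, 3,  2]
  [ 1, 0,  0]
x^3 - 6*x^2 + 12*x - 8

The characteristic polynomial is χ_A(x) = (x - 2)^3, so the eigenvalues are known. The minimal polynomial is
  m_A(x) = Π_λ (x − λ)^{k_λ}
where k_λ is the size of the *largest* Jordan block for λ (equivalently, the smallest k with (A − λI)^k v = 0 for every generalised eigenvector v of λ).

  λ = 2: largest Jordan block has size 3, contributing (x − 2)^3

So m_A(x) = (x - 2)^3 = x^3 - 6*x^2 + 12*x - 8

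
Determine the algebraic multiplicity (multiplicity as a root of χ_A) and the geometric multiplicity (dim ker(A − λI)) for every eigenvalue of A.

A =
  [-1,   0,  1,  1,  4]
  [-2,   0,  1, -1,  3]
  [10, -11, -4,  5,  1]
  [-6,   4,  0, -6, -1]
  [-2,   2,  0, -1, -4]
λ = -3: alg = 5, geom = 2

Step 1 — factor the characteristic polynomial to read off the algebraic multiplicities:
  χ_A(x) = (x + 3)^5

Step 2 — compute geometric multiplicities via the rank-nullity identity g(λ) = n − rank(A − λI):
  rank(A − (-3)·I) = 3, so dim ker(A − (-3)·I) = n − 3 = 2

Summary:
  λ = -3: algebraic multiplicity = 5, geometric multiplicity = 2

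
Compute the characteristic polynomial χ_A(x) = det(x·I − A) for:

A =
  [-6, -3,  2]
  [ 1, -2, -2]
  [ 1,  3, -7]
x^3 + 15*x^2 + 75*x + 125

Expanding det(x·I − A) (e.g. by cofactor expansion or by noting that A is similar to its Jordan form J, which has the same characteristic polynomial as A) gives
  χ_A(x) = x^3 + 15*x^2 + 75*x + 125
which factors as (x + 5)^3. The eigenvalues (with algebraic multiplicities) are λ = -5 with multiplicity 3.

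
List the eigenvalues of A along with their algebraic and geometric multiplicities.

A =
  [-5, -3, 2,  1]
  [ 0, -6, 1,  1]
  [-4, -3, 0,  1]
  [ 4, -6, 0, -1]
λ = -3: alg = 4, geom = 2

Step 1 — factor the characteristic polynomial to read off the algebraic multiplicities:
  χ_A(x) = (x + 3)^4

Step 2 — compute geometric multiplicities via the rank-nullity identity g(λ) = n − rank(A − λI):
  rank(A − (-3)·I) = 2, so dim ker(A − (-3)·I) = n − 2 = 2

Summary:
  λ = -3: algebraic multiplicity = 4, geometric multiplicity = 2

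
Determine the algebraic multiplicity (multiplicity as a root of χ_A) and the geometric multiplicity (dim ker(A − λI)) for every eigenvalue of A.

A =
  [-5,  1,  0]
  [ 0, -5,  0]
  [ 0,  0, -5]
λ = -5: alg = 3, geom = 2

Step 1 — factor the characteristic polynomial to read off the algebraic multiplicities:
  χ_A(x) = (x + 5)^3

Step 2 — compute geometric multiplicities via the rank-nullity identity g(λ) = n − rank(A − λI):
  rank(A − (-5)·I) = 1, so dim ker(A − (-5)·I) = n − 1 = 2

Summary:
  λ = -5: algebraic multiplicity = 3, geometric multiplicity = 2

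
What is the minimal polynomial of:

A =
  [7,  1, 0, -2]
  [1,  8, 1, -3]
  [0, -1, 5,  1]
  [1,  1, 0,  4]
x^3 - 18*x^2 + 108*x - 216

The characteristic polynomial is χ_A(x) = (x - 6)^4, so the eigenvalues are known. The minimal polynomial is
  m_A(x) = Π_λ (x − λ)^{k_λ}
where k_λ is the size of the *largest* Jordan block for λ (equivalently, the smallest k with (A − λI)^k v = 0 for every generalised eigenvector v of λ).

  λ = 6: largest Jordan block has size 3, contributing (x − 6)^3

So m_A(x) = (x - 6)^3 = x^3 - 18*x^2 + 108*x - 216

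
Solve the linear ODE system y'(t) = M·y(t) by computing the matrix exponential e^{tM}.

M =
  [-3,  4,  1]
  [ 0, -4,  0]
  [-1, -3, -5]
e^{tM} =
  [t*exp(-4*t) + exp(-4*t), t^2*exp(-4*t)/2 + 4*t*exp(-4*t), t*exp(-4*t)]
  [0, exp(-4*t), 0]
  [-t*exp(-4*t), -t^2*exp(-4*t)/2 - 3*t*exp(-4*t), -t*exp(-4*t) + exp(-4*t)]

Strategy: write M = P · J · P⁻¹ where J is a Jordan canonical form, so e^{tM} = P · e^{tJ} · P⁻¹, and e^{tJ} can be computed block-by-block.

M has Jordan form
J =
  [-4,  1,  0]
  [ 0, -4,  1]
  [ 0,  0, -4]
(up to reordering of blocks).

Per-block formulas:
  For a 3×3 Jordan block J_3(-4): exp(t · J_3(-4)) = e^(-4t)·(I + t·N + (t^2/2)·N^2), where N is the 3×3 nilpotent shift.

After assembling e^{tJ} and conjugating by P, we get:

e^{tM} =
  [t*exp(-4*t) + exp(-4*t), t^2*exp(-4*t)/2 + 4*t*exp(-4*t), t*exp(-4*t)]
  [0, exp(-4*t), 0]
  [-t*exp(-4*t), -t^2*exp(-4*t)/2 - 3*t*exp(-4*t), -t*exp(-4*t) + exp(-4*t)]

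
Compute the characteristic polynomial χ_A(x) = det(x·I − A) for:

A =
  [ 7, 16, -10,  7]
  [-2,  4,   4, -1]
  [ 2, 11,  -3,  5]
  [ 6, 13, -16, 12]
x^4 - 20*x^3 + 150*x^2 - 500*x + 625

Expanding det(x·I − A) (e.g. by cofactor expansion or by noting that A is similar to its Jordan form J, which has the same characteristic polynomial as A) gives
  χ_A(x) = x^4 - 20*x^3 + 150*x^2 - 500*x + 625
which factors as (x - 5)^4. The eigenvalues (with algebraic multiplicities) are λ = 5 with multiplicity 4.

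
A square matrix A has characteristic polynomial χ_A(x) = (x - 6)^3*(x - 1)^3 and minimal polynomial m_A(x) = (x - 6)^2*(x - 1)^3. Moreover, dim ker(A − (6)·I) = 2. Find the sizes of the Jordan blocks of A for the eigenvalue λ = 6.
Block sizes for λ = 6: [2, 1]

Step 1 — from the characteristic polynomial, algebraic multiplicity of λ = 6 is 3. From dim ker(A − (6)·I) = 2, there are exactly 2 Jordan blocks for λ = 6.
Step 2 — from the minimal polynomial, the factor (x − 6)^2 tells us the largest block for λ = 6 has size 2.
Step 3 — with total size 3, 2 blocks, and largest block 2, the block sizes (in nonincreasing order) are [2, 1].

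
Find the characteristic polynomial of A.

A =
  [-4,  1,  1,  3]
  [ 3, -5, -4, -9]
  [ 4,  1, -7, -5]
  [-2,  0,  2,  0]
x^4 + 16*x^3 + 96*x^2 + 256*x + 256

Expanding det(x·I − A) (e.g. by cofactor expansion or by noting that A is similar to its Jordan form J, which has the same characteristic polynomial as A) gives
  χ_A(x) = x^4 + 16*x^3 + 96*x^2 + 256*x + 256
which factors as (x + 4)^4. The eigenvalues (with algebraic multiplicities) are λ = -4 with multiplicity 4.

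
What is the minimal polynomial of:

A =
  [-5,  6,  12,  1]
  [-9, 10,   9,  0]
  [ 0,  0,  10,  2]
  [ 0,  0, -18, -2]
x^3 - 9*x^2 + 24*x - 16

The characteristic polynomial is χ_A(x) = (x - 4)^3*(x - 1), so the eigenvalues are known. The minimal polynomial is
  m_A(x) = Π_λ (x − λ)^{k_λ}
where k_λ is the size of the *largest* Jordan block for λ (equivalently, the smallest k with (A − λI)^k v = 0 for every generalised eigenvector v of λ).

  λ = 1: largest Jordan block has size 1, contributing (x − 1)
  λ = 4: largest Jordan block has size 2, contributing (x − 4)^2

So m_A(x) = (x - 4)^2*(x - 1) = x^3 - 9*x^2 + 24*x - 16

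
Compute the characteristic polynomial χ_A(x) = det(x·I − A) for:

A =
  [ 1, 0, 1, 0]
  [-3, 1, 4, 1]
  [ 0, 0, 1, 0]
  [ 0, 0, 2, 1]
x^4 - 4*x^3 + 6*x^2 - 4*x + 1

Expanding det(x·I − A) (e.g. by cofactor expansion or by noting that A is similar to its Jordan form J, which has the same characteristic polynomial as A) gives
  χ_A(x) = x^4 - 4*x^3 + 6*x^2 - 4*x + 1
which factors as (x - 1)^4. The eigenvalues (with algebraic multiplicities) are λ = 1 with multiplicity 4.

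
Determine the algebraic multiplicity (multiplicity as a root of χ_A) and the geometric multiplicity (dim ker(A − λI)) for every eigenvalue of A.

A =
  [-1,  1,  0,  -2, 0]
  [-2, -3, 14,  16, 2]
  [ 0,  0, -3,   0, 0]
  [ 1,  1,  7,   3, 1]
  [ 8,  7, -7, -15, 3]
λ = -3: alg = 3, geom = 2; λ = 4: alg = 2, geom = 1

Step 1 — factor the characteristic polynomial to read off the algebraic multiplicities:
  χ_A(x) = (x - 4)^2*(x + 3)^3

Step 2 — compute geometric multiplicities via the rank-nullity identity g(λ) = n − rank(A − λI):
  rank(A − (-3)·I) = 3, so dim ker(A − (-3)·I) = n − 3 = 2
  rank(A − (4)·I) = 4, so dim ker(A − (4)·I) = n − 4 = 1

Summary:
  λ = -3: algebraic multiplicity = 3, geometric multiplicity = 2
  λ = 4: algebraic multiplicity = 2, geometric multiplicity = 1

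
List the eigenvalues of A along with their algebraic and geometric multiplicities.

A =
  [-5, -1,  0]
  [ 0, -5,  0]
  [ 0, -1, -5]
λ = -5: alg = 3, geom = 2

Step 1 — factor the characteristic polynomial to read off the algebraic multiplicities:
  χ_A(x) = (x + 5)^3

Step 2 — compute geometric multiplicities via the rank-nullity identity g(λ) = n − rank(A − λI):
  rank(A − (-5)·I) = 1, so dim ker(A − (-5)·I) = n − 1 = 2

Summary:
  λ = -5: algebraic multiplicity = 3, geometric multiplicity = 2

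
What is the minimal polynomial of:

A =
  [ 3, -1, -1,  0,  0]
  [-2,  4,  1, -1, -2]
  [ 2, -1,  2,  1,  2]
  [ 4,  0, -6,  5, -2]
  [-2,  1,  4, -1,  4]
x^3 - 12*x^2 + 45*x - 54

The characteristic polynomial is χ_A(x) = (x - 6)*(x - 3)^4, so the eigenvalues are known. The minimal polynomial is
  m_A(x) = Π_λ (x − λ)^{k_λ}
where k_λ is the size of the *largest* Jordan block for λ (equivalently, the smallest k with (A − λI)^k v = 0 for every generalised eigenvector v of λ).

  λ = 3: largest Jordan block has size 2, contributing (x − 3)^2
  λ = 6: largest Jordan block has size 1, contributing (x − 6)

So m_A(x) = (x - 6)*(x - 3)^2 = x^3 - 12*x^2 + 45*x - 54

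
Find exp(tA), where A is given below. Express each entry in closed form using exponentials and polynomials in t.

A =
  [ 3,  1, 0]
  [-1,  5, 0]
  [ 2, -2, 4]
e^{tA} =
  [-t*exp(4*t) + exp(4*t), t*exp(4*t), 0]
  [-t*exp(4*t), t*exp(4*t) + exp(4*t), 0]
  [2*t*exp(4*t), -2*t*exp(4*t), exp(4*t)]

Strategy: write A = P · J · P⁻¹ where J is a Jordan canonical form, so e^{tA} = P · e^{tJ} · P⁻¹, and e^{tJ} can be computed block-by-block.

A has Jordan form
J =
  [4, 1, 0]
  [0, 4, 0]
  [0, 0, 4]
(up to reordering of blocks).

Per-block formulas:
  For a 1×1 block at λ = 4: exp(t · [4]) = [e^(4t)].
  For a 2×2 Jordan block J_2(4): exp(t · J_2(4)) = e^(4t)·(I + t·N), where N is the 2×2 nilpotent shift.

After assembling e^{tJ} and conjugating by P, we get:

e^{tA} =
  [-t*exp(4*t) + exp(4*t), t*exp(4*t), 0]
  [-t*exp(4*t), t*exp(4*t) + exp(4*t), 0]
  [2*t*exp(4*t), -2*t*exp(4*t), exp(4*t)]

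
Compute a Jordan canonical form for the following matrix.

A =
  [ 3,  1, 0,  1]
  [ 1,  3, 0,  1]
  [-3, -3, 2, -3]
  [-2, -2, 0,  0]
J_2(2) ⊕ J_1(2) ⊕ J_1(2)

The characteristic polynomial is
  det(x·I − A) = x^4 - 8*x^3 + 24*x^2 - 32*x + 16 = (x - 2)^4

Eigenvalues and multiplicities (the geometric multiplicity of λ is n − rank(A − λI), which equals the number of Jordan blocks for λ):
  λ = 2: algebraic multiplicity = 4, geometric multiplicity = 3

Determining the block sizes for each eigenvalue:
  λ = 2: 3 blocks summing to 4 forces exactly one block of size 2 and the rest size 1 → block sizes [2, 1, 1]

Assembling the blocks gives a Jordan form
J =
  [2, 1, 0, 0]
  [0, 2, 0, 0]
  [0, 0, 2, 0]
  [0, 0, 0, 2]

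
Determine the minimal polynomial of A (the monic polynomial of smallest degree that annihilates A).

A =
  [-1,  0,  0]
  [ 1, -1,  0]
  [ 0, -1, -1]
x^3 + 3*x^2 + 3*x + 1

The characteristic polynomial is χ_A(x) = (x + 1)^3, so the eigenvalues are known. The minimal polynomial is
  m_A(x) = Π_λ (x − λ)^{k_λ}
where k_λ is the size of the *largest* Jordan block for λ (equivalently, the smallest k with (A − λI)^k v = 0 for every generalised eigenvector v of λ).

  λ = -1: largest Jordan block has size 3, contributing (x + 1)^3

So m_A(x) = (x + 1)^3 = x^3 + 3*x^2 + 3*x + 1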